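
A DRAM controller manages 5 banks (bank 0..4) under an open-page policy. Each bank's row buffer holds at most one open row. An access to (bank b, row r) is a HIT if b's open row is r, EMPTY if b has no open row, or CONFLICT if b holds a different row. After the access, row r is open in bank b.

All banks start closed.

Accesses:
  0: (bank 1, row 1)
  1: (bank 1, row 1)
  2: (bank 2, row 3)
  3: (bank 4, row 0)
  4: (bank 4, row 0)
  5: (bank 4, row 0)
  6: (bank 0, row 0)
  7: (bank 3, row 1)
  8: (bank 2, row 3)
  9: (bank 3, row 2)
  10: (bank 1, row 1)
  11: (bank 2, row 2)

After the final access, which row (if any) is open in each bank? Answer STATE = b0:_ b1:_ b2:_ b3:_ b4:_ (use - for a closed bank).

STATE = b0:0 b1:1 b2:2 b3:2 b4:0

0: bank 1 row 1 — prev None → EMPTY
1: bank 1 row 1 — prev 1 → HIT
2: bank 2 row 3 — prev None → EMPTY
3: bank 4 row 0 — prev None → EMPTY
4: bank 4 row 0 — prev 0 → HIT
5: bank 4 row 0 — prev 0 → HIT
6: bank 0 row 0 — prev None → EMPTY
7: bank 3 row 1 — prev None → EMPTY
8: bank 2 row 3 — prev 3 → HIT
9: bank 3 row 2 — prev 1 → CONFLICT
10: bank 1 row 1 — prev 1 → HIT
11: bank 2 row 2 — prev 3 → CONFLICT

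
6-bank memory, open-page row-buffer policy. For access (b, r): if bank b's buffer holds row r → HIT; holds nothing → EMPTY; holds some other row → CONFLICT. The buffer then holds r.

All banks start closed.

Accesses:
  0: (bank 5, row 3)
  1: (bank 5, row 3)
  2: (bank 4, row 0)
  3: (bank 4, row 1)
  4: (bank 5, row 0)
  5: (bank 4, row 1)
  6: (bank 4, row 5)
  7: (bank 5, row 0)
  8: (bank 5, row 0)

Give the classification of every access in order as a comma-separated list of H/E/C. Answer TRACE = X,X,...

TRACE = E,H,E,C,C,H,C,H,H

#0 (5,3) E
#1 (5,3) H  (was 3)
#2 (4,0) E
#3 (4,1) C  (was 0)
#4 (5,0) C  (was 3)
#5 (4,1) H  (was 1)
#6 (4,5) C  (was 1)
#7 (5,0) H  (was 0)
#8 (5,0) H  (was 0)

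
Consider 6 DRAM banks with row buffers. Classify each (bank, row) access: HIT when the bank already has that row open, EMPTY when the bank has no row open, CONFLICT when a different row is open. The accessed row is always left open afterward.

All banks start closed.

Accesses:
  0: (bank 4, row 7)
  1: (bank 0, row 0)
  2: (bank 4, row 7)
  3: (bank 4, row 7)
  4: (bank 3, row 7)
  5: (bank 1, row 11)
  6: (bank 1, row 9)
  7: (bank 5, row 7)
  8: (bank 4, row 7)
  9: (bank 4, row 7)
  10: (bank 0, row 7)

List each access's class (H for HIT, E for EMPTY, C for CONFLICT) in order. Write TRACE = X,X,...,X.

TRACE = E,E,H,H,E,E,C,E,H,H,C

step 0: bank4 None->7 [EMPTY]
step 1: bank0 None->0 [EMPTY]
step 2: bank4 7->7 [HIT]
step 3: bank4 7->7 [HIT]
step 4: bank3 None->7 [EMPTY]
step 5: bank1 None->11 [EMPTY]
step 6: bank1 11->9 [CONFLICT]
step 7: bank5 None->7 [EMPTY]
step 8: bank4 7->7 [HIT]
step 9: bank4 7->7 [HIT]
step 10: bank0 0->7 [CONFLICT]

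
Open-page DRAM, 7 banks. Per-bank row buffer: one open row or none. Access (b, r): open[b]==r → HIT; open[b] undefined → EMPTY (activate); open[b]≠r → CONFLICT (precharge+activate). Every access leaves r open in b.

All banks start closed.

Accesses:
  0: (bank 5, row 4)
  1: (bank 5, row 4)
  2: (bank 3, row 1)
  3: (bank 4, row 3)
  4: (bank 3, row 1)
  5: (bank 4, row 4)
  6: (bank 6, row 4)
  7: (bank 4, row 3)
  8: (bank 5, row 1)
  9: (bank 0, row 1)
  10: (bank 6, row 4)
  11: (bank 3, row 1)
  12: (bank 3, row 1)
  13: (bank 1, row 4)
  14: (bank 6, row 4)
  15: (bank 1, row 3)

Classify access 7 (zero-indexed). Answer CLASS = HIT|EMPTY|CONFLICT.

CLASS = CONFLICT

  [0] b5 r4: no row ⇒ E
  [1] b5 r4: had r4 ⇒ H
  [2] b3 r1: no row ⇒ E
  [3] b4 r3: no row ⇒ E
  [4] b3 r1: had r1 ⇒ H
  [5] b4 r4: had r3 ⇒ C
  [6] b6 r4: no row ⇒ E
  [7] b4 r3: had r4 ⇒ C
  [8] b5 r1: had r4 ⇒ C
  [9] b0 r1: no row ⇒ E
  [10] b6 r4: had r4 ⇒ H
  [11] b3 r1: had r1 ⇒ H
  [12] b3 r1: had r1 ⇒ H
  [13] b1 r4: no row ⇒ E
  [14] b6 r4: had r4 ⇒ H
  [15] b1 r3: had r4 ⇒ C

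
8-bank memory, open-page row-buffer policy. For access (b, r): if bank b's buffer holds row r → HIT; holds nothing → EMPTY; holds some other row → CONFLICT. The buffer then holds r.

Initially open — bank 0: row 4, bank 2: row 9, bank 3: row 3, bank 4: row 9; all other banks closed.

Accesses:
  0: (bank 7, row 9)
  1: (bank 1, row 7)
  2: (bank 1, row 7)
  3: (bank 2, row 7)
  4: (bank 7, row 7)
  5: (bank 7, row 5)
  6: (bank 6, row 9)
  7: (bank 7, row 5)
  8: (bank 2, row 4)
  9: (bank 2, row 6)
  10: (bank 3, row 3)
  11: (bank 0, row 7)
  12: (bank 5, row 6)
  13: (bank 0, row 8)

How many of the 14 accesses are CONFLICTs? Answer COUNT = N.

0: bank 7 row 9 — prev None → EMPTY
1: bank 1 row 7 — prev None → EMPTY
2: bank 1 row 7 — prev 7 → HIT
3: bank 2 row 7 — prev 9 → CONFLICT
4: bank 7 row 7 — prev 9 → CONFLICT
5: bank 7 row 5 — prev 7 → CONFLICT
6: bank 6 row 9 — prev None → EMPTY
7: bank 7 row 5 — prev 5 → HIT
8: bank 2 row 4 — prev 7 → CONFLICT
9: bank 2 row 6 — prev 4 → CONFLICT
10: bank 3 row 3 — prev 3 → HIT
11: bank 0 row 7 — prev 4 → CONFLICT
12: bank 5 row 6 — prev None → EMPTY
13: bank 0 row 8 — prev 7 → CONFLICT

COUNT = 7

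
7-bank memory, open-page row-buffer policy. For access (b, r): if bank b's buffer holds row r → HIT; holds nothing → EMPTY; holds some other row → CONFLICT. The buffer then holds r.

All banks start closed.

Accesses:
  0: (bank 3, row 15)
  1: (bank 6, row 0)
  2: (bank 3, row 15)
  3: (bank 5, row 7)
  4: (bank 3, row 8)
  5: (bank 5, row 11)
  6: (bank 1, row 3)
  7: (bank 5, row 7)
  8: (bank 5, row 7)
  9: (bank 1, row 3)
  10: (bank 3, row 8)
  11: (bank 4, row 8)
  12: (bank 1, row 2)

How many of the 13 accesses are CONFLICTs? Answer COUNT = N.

COUNT = 4

  [0] b3 r15: no row ⇒ E
  [1] b6 r0: no row ⇒ E
  [2] b3 r15: had r15 ⇒ H
  [3] b5 r7: no row ⇒ E
  [4] b3 r8: had r15 ⇒ C
  [5] b5 r11: had r7 ⇒ C
  [6] b1 r3: no row ⇒ E
  [7] b5 r7: had r11 ⇒ C
  [8] b5 r7: had r7 ⇒ H
  [9] b1 r3: had r3 ⇒ H
  [10] b3 r8: had r8 ⇒ H
  [11] b4 r8: no row ⇒ E
  [12] b1 r2: had r3 ⇒ C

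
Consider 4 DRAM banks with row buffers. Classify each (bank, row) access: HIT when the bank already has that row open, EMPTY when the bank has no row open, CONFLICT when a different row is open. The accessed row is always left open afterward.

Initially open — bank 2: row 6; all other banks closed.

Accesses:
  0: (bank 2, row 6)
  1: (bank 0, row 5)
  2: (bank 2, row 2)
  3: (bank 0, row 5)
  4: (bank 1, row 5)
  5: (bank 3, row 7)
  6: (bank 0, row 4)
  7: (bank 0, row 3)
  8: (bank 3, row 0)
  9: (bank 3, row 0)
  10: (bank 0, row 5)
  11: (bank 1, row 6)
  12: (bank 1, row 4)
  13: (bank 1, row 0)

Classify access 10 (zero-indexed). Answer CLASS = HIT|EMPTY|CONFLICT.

CLASS = CONFLICT

#0 (2,6) H  (was 6)
#1 (0,5) E
#2 (2,2) C  (was 6)
#3 (0,5) H  (was 5)
#4 (1,5) E
#5 (3,7) E
#6 (0,4) C  (was 5)
#7 (0,3) C  (was 4)
#8 (3,0) C  (was 7)
#9 (3,0) H  (was 0)
#10 (0,5) C  (was 3)
#11 (1,6) C  (was 5)
#12 (1,4) C  (was 6)
#13 (1,0) C  (was 4)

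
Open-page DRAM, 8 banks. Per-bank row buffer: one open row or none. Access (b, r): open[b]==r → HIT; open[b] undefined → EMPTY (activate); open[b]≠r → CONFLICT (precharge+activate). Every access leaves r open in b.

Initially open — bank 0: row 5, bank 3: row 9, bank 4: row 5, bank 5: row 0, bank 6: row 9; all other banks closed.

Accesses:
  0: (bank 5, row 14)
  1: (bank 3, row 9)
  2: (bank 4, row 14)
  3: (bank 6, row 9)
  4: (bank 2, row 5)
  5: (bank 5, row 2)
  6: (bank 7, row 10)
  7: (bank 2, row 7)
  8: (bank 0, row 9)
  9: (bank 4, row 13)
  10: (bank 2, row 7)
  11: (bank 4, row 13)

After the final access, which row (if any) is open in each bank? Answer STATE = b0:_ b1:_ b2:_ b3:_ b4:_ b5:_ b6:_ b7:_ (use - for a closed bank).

0: bank 5 row 14 — prev 0 → CONFLICT
1: bank 3 row 9 — prev 9 → HIT
2: bank 4 row 14 — prev 5 → CONFLICT
3: bank 6 row 9 — prev 9 → HIT
4: bank 2 row 5 — prev None → EMPTY
5: bank 5 row 2 — prev 14 → CONFLICT
6: bank 7 row 10 — prev None → EMPTY
7: bank 2 row 7 — prev 5 → CONFLICT
8: bank 0 row 9 — prev 5 → CONFLICT
9: bank 4 row 13 — prev 14 → CONFLICT
10: bank 2 row 7 — prev 7 → HIT
11: bank 4 row 13 — prev 13 → HIT

STATE = b0:9 b1:- b2:7 b3:9 b4:13 b5:2 b6:9 b7:10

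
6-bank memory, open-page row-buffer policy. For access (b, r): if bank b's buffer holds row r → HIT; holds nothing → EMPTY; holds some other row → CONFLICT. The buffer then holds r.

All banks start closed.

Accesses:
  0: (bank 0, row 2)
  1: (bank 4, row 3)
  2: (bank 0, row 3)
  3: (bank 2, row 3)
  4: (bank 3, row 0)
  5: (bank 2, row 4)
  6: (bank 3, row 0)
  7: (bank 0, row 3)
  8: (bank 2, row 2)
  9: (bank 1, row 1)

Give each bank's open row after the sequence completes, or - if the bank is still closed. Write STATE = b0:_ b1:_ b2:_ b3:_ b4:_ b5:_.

step 0: bank0 None->2 [EMPTY]
step 1: bank4 None->3 [EMPTY]
step 2: bank0 2->3 [CONFLICT]
step 3: bank2 None->3 [EMPTY]
step 4: bank3 None->0 [EMPTY]
step 5: bank2 3->4 [CONFLICT]
step 6: bank3 0->0 [HIT]
step 7: bank0 3->3 [HIT]
step 8: bank2 4->2 [CONFLICT]
step 9: bank1 None->1 [EMPTY]

STATE = b0:3 b1:1 b2:2 b3:0 b4:3 b5:-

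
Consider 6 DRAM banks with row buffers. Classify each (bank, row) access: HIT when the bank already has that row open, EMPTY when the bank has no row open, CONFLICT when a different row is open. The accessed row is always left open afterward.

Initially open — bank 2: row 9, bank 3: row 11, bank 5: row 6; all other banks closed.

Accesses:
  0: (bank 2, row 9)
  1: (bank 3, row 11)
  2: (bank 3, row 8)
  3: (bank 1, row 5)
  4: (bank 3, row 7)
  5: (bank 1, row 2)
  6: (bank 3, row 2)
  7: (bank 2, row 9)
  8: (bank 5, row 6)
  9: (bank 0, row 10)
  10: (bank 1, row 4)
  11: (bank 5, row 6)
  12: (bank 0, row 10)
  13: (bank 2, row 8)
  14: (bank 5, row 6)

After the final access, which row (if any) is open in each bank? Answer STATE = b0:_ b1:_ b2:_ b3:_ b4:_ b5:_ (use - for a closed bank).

STATE = b0:10 b1:4 b2:8 b3:2 b4:- b5:6

step 0: bank2 9->9 [HIT]
step 1: bank3 11->11 [HIT]
step 2: bank3 11->8 [CONFLICT]
step 3: bank1 None->5 [EMPTY]
step 4: bank3 8->7 [CONFLICT]
step 5: bank1 5->2 [CONFLICT]
step 6: bank3 7->2 [CONFLICT]
step 7: bank2 9->9 [HIT]
step 8: bank5 6->6 [HIT]
step 9: bank0 None->10 [EMPTY]
step 10: bank1 2->4 [CONFLICT]
step 11: bank5 6->6 [HIT]
step 12: bank0 10->10 [HIT]
step 13: bank2 9->8 [CONFLICT]
step 14: bank5 6->6 [HIT]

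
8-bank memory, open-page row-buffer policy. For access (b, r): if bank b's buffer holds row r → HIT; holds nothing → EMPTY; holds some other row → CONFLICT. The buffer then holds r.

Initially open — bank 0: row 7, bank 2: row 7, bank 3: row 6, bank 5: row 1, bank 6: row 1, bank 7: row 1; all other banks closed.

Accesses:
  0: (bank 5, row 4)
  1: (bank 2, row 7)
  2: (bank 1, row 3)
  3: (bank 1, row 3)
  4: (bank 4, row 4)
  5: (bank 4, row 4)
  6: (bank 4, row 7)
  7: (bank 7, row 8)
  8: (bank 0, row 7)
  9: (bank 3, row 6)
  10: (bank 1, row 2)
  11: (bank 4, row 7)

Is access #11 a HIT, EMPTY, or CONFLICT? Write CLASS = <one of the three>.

step 0: bank5 1->4 [CONFLICT]
step 1: bank2 7->7 [HIT]
step 2: bank1 None->3 [EMPTY]
step 3: bank1 3->3 [HIT]
step 4: bank4 None->4 [EMPTY]
step 5: bank4 4->4 [HIT]
step 6: bank4 4->7 [CONFLICT]
step 7: bank7 1->8 [CONFLICT]
step 8: bank0 7->7 [HIT]
step 9: bank3 6->6 [HIT]
step 10: bank1 3->2 [CONFLICT]
step 11: bank4 7->7 [HIT]

CLASS = HIT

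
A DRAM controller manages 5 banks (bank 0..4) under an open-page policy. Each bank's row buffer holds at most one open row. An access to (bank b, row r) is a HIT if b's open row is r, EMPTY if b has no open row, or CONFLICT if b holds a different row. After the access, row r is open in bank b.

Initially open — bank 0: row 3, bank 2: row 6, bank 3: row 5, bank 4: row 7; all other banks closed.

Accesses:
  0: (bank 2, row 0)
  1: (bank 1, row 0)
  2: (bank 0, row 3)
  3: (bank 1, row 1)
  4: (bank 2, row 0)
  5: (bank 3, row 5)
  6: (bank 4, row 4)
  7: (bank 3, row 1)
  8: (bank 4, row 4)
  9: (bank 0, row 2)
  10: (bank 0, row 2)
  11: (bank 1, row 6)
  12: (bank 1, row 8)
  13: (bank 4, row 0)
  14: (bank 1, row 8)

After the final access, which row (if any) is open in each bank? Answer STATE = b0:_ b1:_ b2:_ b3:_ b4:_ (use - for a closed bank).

STATE = b0:2 b1:8 b2:0 b3:1 b4:0

#0 (2,0) C  (was 6)
#1 (1,0) E
#2 (0,3) H  (was 3)
#3 (1,1) C  (was 0)
#4 (2,0) H  (was 0)
#5 (3,5) H  (was 5)
#6 (4,4) C  (was 7)
#7 (3,1) C  (was 5)
#8 (4,4) H  (was 4)
#9 (0,2) C  (was 3)
#10 (0,2) H  (was 2)
#11 (1,6) C  (was 1)
#12 (1,8) C  (was 6)
#13 (4,0) C  (was 4)
#14 (1,8) H  (was 8)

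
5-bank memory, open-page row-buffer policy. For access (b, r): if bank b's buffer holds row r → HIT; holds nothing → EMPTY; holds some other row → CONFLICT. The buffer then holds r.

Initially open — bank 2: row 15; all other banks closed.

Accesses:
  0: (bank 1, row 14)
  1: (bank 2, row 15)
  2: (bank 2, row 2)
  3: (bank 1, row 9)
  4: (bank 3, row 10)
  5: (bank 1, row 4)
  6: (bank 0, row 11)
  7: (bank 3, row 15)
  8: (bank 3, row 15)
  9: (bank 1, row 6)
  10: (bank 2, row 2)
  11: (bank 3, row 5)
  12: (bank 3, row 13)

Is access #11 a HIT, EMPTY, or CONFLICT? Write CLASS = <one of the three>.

0: bank 1 row 14 — prev None → EMPTY
1: bank 2 row 15 — prev 15 → HIT
2: bank 2 row 2 — prev 15 → CONFLICT
3: bank 1 row 9 — prev 14 → CONFLICT
4: bank 3 row 10 — prev None → EMPTY
5: bank 1 row 4 — prev 9 → CONFLICT
6: bank 0 row 11 — prev None → EMPTY
7: bank 3 row 15 — prev 10 → CONFLICT
8: bank 3 row 15 — prev 15 → HIT
9: bank 1 row 6 — prev 4 → CONFLICT
10: bank 2 row 2 — prev 2 → HIT
11: bank 3 row 5 — prev 15 → CONFLICT
12: bank 3 row 13 — prev 5 → CONFLICT

CLASS = CONFLICT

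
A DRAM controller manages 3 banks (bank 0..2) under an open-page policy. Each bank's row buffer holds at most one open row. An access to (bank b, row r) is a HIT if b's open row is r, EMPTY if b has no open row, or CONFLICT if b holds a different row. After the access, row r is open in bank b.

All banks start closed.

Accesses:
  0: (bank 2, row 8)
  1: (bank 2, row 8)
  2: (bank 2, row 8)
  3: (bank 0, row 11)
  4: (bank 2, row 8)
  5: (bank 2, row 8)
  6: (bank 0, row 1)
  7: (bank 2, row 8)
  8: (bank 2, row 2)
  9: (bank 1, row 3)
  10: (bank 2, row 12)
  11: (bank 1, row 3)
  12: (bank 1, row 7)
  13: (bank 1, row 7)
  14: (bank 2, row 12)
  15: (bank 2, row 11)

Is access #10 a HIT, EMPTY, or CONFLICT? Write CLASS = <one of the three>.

#0 (2,8) E
#1 (2,8) H  (was 8)
#2 (2,8) H  (was 8)
#3 (0,11) E
#4 (2,8) H  (was 8)
#5 (2,8) H  (was 8)
#6 (0,1) C  (was 11)
#7 (2,8) H  (was 8)
#8 (2,2) C  (was 8)
#9 (1,3) E
#10 (2,12) C  (was 2)
#11 (1,3) H  (was 3)
#12 (1,7) C  (was 3)
#13 (1,7) H  (was 7)
#14 (2,12) H  (was 12)
#15 (2,11) C  (was 12)

CLASS = CONFLICT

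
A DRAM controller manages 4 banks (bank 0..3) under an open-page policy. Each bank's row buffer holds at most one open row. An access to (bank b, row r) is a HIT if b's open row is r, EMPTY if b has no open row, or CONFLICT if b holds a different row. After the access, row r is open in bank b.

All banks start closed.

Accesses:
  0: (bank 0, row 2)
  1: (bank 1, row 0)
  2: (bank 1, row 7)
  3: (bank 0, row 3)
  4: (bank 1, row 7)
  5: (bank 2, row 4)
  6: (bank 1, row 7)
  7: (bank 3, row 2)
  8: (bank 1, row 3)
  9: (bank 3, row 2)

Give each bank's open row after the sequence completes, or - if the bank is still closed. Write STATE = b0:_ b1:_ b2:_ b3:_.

STATE = b0:3 b1:3 b2:4 b3:2

  [0] b0 r2: no row ⇒ E
  [1] b1 r0: no row ⇒ E
  [2] b1 r7: had r0 ⇒ C
  [3] b0 r3: had r2 ⇒ C
  [4] b1 r7: had r7 ⇒ H
  [5] b2 r4: no row ⇒ E
  [6] b1 r7: had r7 ⇒ H
  [7] b3 r2: no row ⇒ E
  [8] b1 r3: had r7 ⇒ C
  [9] b3 r2: had r2 ⇒ H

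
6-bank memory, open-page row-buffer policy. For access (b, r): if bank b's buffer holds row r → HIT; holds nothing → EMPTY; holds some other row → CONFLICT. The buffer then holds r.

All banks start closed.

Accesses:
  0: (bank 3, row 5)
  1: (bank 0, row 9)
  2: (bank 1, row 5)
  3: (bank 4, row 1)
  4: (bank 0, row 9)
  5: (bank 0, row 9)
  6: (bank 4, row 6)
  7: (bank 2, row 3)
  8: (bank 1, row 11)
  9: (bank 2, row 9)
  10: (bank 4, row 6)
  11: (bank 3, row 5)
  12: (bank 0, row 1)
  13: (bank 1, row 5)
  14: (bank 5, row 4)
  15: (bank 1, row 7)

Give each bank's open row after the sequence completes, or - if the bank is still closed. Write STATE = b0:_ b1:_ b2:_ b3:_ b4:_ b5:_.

STATE = b0:1 b1:7 b2:9 b3:5 b4:6 b5:4

  [0] b3 r5: no row ⇒ E
  [1] b0 r9: no row ⇒ E
  [2] b1 r5: no row ⇒ E
  [3] b4 r1: no row ⇒ E
  [4] b0 r9: had r9 ⇒ H
  [5] b0 r9: had r9 ⇒ H
  [6] b4 r6: had r1 ⇒ C
  [7] b2 r3: no row ⇒ E
  [8] b1 r11: had r5 ⇒ C
  [9] b2 r9: had r3 ⇒ C
  [10] b4 r6: had r6 ⇒ H
  [11] b3 r5: had r5 ⇒ H
  [12] b0 r1: had r9 ⇒ C
  [13] b1 r5: had r11 ⇒ C
  [14] b5 r4: no row ⇒ E
  [15] b1 r7: had r5 ⇒ C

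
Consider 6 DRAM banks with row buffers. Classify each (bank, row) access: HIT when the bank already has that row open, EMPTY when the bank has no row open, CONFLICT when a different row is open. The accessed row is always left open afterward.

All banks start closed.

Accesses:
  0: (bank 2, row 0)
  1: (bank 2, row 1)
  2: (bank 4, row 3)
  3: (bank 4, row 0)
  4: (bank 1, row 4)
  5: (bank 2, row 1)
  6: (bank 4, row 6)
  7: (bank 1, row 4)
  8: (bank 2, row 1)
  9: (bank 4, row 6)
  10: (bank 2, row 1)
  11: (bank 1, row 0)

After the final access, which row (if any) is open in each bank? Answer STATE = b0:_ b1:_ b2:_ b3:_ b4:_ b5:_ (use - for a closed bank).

step 0: bank2 None->0 [EMPTY]
step 1: bank2 0->1 [CONFLICT]
step 2: bank4 None->3 [EMPTY]
step 3: bank4 3->0 [CONFLICT]
step 4: bank1 None->4 [EMPTY]
step 5: bank2 1->1 [HIT]
step 6: bank4 0->6 [CONFLICT]
step 7: bank1 4->4 [HIT]
step 8: bank2 1->1 [HIT]
step 9: bank4 6->6 [HIT]
step 10: bank2 1->1 [HIT]
step 11: bank1 4->0 [CONFLICT]

STATE = b0:- b1:0 b2:1 b3:- b4:6 b5:-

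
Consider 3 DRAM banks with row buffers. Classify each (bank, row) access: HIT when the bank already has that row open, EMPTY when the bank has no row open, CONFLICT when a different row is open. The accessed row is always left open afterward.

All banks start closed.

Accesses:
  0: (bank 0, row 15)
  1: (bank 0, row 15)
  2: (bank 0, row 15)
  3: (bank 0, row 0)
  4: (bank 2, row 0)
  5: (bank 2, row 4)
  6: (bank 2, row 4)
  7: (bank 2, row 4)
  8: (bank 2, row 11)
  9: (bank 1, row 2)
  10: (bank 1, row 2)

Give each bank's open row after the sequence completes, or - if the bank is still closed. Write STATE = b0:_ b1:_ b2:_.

STATE = b0:0 b1:2 b2:11

step 0: bank0 None->15 [EMPTY]
step 1: bank0 15->15 [HIT]
step 2: bank0 15->15 [HIT]
step 3: bank0 15->0 [CONFLICT]
step 4: bank2 None->0 [EMPTY]
step 5: bank2 0->4 [CONFLICT]
step 6: bank2 4->4 [HIT]
step 7: bank2 4->4 [HIT]
step 8: bank2 4->11 [CONFLICT]
step 9: bank1 None->2 [EMPTY]
step 10: bank1 2->2 [HIT]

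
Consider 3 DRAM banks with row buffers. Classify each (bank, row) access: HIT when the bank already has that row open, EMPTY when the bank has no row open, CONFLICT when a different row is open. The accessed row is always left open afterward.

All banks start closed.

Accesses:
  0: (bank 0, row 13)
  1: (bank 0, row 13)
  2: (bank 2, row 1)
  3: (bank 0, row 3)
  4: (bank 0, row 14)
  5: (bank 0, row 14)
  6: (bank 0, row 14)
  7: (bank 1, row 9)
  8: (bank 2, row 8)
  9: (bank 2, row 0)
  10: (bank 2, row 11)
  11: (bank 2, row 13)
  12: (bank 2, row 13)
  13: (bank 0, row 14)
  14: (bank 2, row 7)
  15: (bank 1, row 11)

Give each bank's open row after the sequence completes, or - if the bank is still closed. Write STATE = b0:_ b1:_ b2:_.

  [0] b0 r13: no row ⇒ E
  [1] b0 r13: had r13 ⇒ H
  [2] b2 r1: no row ⇒ E
  [3] b0 r3: had r13 ⇒ C
  [4] b0 r14: had r3 ⇒ C
  [5] b0 r14: had r14 ⇒ H
  [6] b0 r14: had r14 ⇒ H
  [7] b1 r9: no row ⇒ E
  [8] b2 r8: had r1 ⇒ C
  [9] b2 r0: had r8 ⇒ C
  [10] b2 r11: had r0 ⇒ C
  [11] b2 r13: had r11 ⇒ C
  [12] b2 r13: had r13 ⇒ H
  [13] b0 r14: had r14 ⇒ H
  [14] b2 r7: had r13 ⇒ C
  [15] b1 r11: had r9 ⇒ C

STATE = b0:14 b1:11 b2:7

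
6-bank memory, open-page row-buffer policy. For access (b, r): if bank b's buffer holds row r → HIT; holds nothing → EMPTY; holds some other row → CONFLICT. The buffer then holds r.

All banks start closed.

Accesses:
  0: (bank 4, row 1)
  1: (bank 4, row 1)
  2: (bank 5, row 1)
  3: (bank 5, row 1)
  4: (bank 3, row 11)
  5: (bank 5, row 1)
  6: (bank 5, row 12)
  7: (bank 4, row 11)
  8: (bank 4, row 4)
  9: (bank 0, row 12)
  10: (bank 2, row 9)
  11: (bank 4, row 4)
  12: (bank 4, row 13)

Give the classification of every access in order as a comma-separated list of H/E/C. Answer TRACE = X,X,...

#0 (4,1) E
#1 (4,1) H  (was 1)
#2 (5,1) E
#3 (5,1) H  (was 1)
#4 (3,11) E
#5 (5,1) H  (was 1)
#6 (5,12) C  (was 1)
#7 (4,11) C  (was 1)
#8 (4,4) C  (was 11)
#9 (0,12) E
#10 (2,9) E
#11 (4,4) H  (was 4)
#12 (4,13) C  (was 4)

TRACE = E,H,E,H,E,H,C,C,C,E,E,H,C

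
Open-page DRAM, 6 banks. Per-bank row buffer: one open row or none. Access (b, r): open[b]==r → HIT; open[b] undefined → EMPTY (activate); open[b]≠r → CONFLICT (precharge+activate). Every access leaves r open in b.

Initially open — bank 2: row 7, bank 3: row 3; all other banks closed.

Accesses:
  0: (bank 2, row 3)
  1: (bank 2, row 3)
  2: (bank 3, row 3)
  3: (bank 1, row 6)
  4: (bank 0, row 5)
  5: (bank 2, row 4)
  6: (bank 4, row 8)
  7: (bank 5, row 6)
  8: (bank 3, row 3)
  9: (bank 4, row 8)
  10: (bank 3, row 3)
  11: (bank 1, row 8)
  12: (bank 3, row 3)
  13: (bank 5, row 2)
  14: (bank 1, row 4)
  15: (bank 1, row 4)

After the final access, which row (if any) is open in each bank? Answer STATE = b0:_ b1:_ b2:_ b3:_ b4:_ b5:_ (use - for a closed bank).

STATE = b0:5 b1:4 b2:4 b3:3 b4:8 b5:2

  [0] b2 r3: had r7 ⇒ C
  [1] b2 r3: had r3 ⇒ H
  [2] b3 r3: had r3 ⇒ H
  [3] b1 r6: no row ⇒ E
  [4] b0 r5: no row ⇒ E
  [5] b2 r4: had r3 ⇒ C
  [6] b4 r8: no row ⇒ E
  [7] b5 r6: no row ⇒ E
  [8] b3 r3: had r3 ⇒ H
  [9] b4 r8: had r8 ⇒ H
  [10] b3 r3: had r3 ⇒ H
  [11] b1 r8: had r6 ⇒ C
  [12] b3 r3: had r3 ⇒ H
  [13] b5 r2: had r6 ⇒ C
  [14] b1 r4: had r8 ⇒ C
  [15] b1 r4: had r4 ⇒ H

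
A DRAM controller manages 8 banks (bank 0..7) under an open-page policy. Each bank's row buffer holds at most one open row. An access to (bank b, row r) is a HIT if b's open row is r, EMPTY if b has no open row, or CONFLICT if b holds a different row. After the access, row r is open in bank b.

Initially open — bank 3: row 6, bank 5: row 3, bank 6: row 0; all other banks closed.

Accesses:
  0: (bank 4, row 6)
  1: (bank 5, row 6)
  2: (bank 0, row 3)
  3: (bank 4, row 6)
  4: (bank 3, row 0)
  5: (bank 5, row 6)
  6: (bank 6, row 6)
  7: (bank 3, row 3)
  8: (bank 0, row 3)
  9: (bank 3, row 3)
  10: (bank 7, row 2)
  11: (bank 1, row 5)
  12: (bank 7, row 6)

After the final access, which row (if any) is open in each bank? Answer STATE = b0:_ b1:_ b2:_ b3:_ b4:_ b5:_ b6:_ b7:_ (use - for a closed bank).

STATE = b0:3 b1:5 b2:- b3:3 b4:6 b5:6 b6:6 b7:6

#0 (4,6) E
#1 (5,6) C  (was 3)
#2 (0,3) E
#3 (4,6) H  (was 6)
#4 (3,0) C  (was 6)
#5 (5,6) H  (was 6)
#6 (6,6) C  (was 0)
#7 (3,3) C  (was 0)
#8 (0,3) H  (was 3)
#9 (3,3) H  (was 3)
#10 (7,2) E
#11 (1,5) E
#12 (7,6) C  (was 2)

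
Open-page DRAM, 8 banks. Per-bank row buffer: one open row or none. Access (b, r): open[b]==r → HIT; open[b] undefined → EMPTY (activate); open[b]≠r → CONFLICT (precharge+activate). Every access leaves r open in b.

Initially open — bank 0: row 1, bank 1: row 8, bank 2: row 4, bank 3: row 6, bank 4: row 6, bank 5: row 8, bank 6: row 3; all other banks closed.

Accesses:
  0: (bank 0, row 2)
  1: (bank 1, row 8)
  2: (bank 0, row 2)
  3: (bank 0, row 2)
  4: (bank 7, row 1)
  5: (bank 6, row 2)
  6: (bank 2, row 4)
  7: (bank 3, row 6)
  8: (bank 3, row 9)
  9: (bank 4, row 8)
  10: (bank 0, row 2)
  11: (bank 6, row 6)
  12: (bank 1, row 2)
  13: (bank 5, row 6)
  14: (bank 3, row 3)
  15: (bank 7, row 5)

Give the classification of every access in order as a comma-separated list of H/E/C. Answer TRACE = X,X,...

TRACE = C,H,H,H,E,C,H,H,C,C,H,C,C,C,C,C

  [0] b0 r2: had r1 ⇒ C
  [1] b1 r8: had r8 ⇒ H
  [2] b0 r2: had r2 ⇒ H
  [3] b0 r2: had r2 ⇒ H
  [4] b7 r1: no row ⇒ E
  [5] b6 r2: had r3 ⇒ C
  [6] b2 r4: had r4 ⇒ H
  [7] b3 r6: had r6 ⇒ H
  [8] b3 r9: had r6 ⇒ C
  [9] b4 r8: had r6 ⇒ C
  [10] b0 r2: had r2 ⇒ H
  [11] b6 r6: had r2 ⇒ C
  [12] b1 r2: had r8 ⇒ C
  [13] b5 r6: had r8 ⇒ C
  [14] b3 r3: had r9 ⇒ C
  [15] b7 r5: had r1 ⇒ C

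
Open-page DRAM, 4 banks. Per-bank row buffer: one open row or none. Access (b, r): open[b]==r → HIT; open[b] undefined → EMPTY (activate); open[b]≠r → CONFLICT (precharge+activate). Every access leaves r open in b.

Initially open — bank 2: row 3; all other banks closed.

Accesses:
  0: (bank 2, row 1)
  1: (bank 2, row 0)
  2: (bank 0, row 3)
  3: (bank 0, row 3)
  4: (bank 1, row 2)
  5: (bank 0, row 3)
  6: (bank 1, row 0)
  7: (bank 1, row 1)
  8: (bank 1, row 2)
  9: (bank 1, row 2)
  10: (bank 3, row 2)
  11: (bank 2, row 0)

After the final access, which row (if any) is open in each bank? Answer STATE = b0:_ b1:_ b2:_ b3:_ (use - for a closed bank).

STATE = b0:3 b1:2 b2:0 b3:2

#0 (2,1) C  (was 3)
#1 (2,0) C  (was 1)
#2 (0,3) E
#3 (0,3) H  (was 3)
#4 (1,2) E
#5 (0,3) H  (was 3)
#6 (1,0) C  (was 2)
#7 (1,1) C  (was 0)
#8 (1,2) C  (was 1)
#9 (1,2) H  (was 2)
#10 (3,2) E
#11 (2,0) H  (was 0)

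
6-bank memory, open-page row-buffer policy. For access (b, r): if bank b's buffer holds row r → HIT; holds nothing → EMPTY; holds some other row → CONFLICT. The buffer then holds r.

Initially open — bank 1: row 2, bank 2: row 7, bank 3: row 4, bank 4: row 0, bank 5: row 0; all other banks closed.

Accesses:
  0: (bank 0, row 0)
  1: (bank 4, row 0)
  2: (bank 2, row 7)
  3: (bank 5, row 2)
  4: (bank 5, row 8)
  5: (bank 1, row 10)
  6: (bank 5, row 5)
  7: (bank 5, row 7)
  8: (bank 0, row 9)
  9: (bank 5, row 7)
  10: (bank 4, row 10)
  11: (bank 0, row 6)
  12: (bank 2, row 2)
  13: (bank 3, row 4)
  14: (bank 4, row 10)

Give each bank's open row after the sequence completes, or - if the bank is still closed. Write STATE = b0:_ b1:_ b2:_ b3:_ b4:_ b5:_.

STATE = b0:6 b1:10 b2:2 b3:4 b4:10 b5:7

step 0: bank0 None->0 [EMPTY]
step 1: bank4 0->0 [HIT]
step 2: bank2 7->7 [HIT]
step 3: bank5 0->2 [CONFLICT]
step 4: bank5 2->8 [CONFLICT]
step 5: bank1 2->10 [CONFLICT]
step 6: bank5 8->5 [CONFLICT]
step 7: bank5 5->7 [CONFLICT]
step 8: bank0 0->9 [CONFLICT]
step 9: bank5 7->7 [HIT]
step 10: bank4 0->10 [CONFLICT]
step 11: bank0 9->6 [CONFLICT]
step 12: bank2 7->2 [CONFLICT]
step 13: bank3 4->4 [HIT]
step 14: bank4 10->10 [HIT]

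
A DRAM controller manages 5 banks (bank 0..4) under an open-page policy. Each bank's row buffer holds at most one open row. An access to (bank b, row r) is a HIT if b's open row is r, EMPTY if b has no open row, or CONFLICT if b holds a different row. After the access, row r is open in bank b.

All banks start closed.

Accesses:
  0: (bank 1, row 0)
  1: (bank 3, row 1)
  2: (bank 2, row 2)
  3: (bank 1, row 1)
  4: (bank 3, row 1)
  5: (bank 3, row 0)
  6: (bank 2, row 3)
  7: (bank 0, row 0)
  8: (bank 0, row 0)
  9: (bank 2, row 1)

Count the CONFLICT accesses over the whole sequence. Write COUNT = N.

COUNT = 4

0: bank 1 row 0 — prev None → EMPTY
1: bank 3 row 1 — prev None → EMPTY
2: bank 2 row 2 — prev None → EMPTY
3: bank 1 row 1 — prev 0 → CONFLICT
4: bank 3 row 1 — prev 1 → HIT
5: bank 3 row 0 — prev 1 → CONFLICT
6: bank 2 row 3 — prev 2 → CONFLICT
7: bank 0 row 0 — prev None → EMPTY
8: bank 0 row 0 — prev 0 → HIT
9: bank 2 row 1 — prev 3 → CONFLICT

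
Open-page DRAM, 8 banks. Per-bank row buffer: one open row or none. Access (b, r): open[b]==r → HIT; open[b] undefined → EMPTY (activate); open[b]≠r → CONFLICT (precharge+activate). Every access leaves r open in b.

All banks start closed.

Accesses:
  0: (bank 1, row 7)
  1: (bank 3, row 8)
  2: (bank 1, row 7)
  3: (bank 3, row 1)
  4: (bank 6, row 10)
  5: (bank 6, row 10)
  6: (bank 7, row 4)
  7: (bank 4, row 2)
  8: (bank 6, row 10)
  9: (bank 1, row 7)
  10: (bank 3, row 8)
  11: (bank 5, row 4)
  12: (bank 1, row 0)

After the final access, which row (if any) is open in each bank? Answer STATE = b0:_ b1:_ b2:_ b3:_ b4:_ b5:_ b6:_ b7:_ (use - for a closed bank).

0: bank 1 row 7 — prev None → EMPTY
1: bank 3 row 8 — prev None → EMPTY
2: bank 1 row 7 — prev 7 → HIT
3: bank 3 row 1 — prev 8 → CONFLICT
4: bank 6 row 10 — prev None → EMPTY
5: bank 6 row 10 — prev 10 → HIT
6: bank 7 row 4 — prev None → EMPTY
7: bank 4 row 2 — prev None → EMPTY
8: bank 6 row 10 — prev 10 → HIT
9: bank 1 row 7 — prev 7 → HIT
10: bank 3 row 8 — prev 1 → CONFLICT
11: bank 5 row 4 — prev None → EMPTY
12: bank 1 row 0 — prev 7 → CONFLICT

STATE = b0:- b1:0 b2:- b3:8 b4:2 b5:4 b6:10 b7:4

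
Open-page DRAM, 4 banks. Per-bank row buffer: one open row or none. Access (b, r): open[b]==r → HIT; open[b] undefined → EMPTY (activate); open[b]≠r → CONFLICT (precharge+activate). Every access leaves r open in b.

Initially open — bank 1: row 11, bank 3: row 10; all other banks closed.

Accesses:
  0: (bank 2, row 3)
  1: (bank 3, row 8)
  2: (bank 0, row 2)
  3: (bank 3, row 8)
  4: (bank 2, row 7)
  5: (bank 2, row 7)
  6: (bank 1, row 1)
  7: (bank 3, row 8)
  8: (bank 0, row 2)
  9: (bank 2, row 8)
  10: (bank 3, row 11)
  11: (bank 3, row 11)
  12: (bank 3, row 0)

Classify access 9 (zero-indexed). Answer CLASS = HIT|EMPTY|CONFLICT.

CLASS = CONFLICT

  [0] b2 r3: no row ⇒ E
  [1] b3 r8: had r10 ⇒ C
  [2] b0 r2: no row ⇒ E
  [3] b3 r8: had r8 ⇒ H
  [4] b2 r7: had r3 ⇒ C
  [5] b2 r7: had r7 ⇒ H
  [6] b1 r1: had r11 ⇒ C
  [7] b3 r8: had r8 ⇒ H
  [8] b0 r2: had r2 ⇒ H
  [9] b2 r8: had r7 ⇒ C
  [10] b3 r11: had r8 ⇒ C
  [11] b3 r11: had r11 ⇒ H
  [12] b3 r0: had r11 ⇒ C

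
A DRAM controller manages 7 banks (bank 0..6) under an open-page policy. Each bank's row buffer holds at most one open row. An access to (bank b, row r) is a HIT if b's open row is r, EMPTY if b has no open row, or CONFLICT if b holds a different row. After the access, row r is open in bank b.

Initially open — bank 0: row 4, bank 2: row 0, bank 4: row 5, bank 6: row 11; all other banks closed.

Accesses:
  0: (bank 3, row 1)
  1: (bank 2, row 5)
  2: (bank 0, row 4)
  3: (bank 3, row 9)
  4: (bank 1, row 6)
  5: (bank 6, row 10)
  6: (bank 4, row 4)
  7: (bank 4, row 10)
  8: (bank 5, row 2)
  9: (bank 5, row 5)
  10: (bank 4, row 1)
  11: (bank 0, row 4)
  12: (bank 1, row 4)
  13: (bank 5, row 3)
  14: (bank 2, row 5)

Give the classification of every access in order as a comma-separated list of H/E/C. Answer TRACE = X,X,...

  [0] b3 r1: no row ⇒ E
  [1] b2 r5: had r0 ⇒ C
  [2] b0 r4: had r4 ⇒ H
  [3] b3 r9: had r1 ⇒ C
  [4] b1 r6: no row ⇒ E
  [5] b6 r10: had r11 ⇒ C
  [6] b4 r4: had r5 ⇒ C
  [7] b4 r10: had r4 ⇒ C
  [8] b5 r2: no row ⇒ E
  [9] b5 r5: had r2 ⇒ C
  [10] b4 r1: had r10 ⇒ C
  [11] b0 r4: had r4 ⇒ H
  [12] b1 r4: had r6 ⇒ C
  [13] b5 r3: had r5 ⇒ C
  [14] b2 r5: had r5 ⇒ H

TRACE = E,C,H,C,E,C,C,C,E,C,C,H,C,C,H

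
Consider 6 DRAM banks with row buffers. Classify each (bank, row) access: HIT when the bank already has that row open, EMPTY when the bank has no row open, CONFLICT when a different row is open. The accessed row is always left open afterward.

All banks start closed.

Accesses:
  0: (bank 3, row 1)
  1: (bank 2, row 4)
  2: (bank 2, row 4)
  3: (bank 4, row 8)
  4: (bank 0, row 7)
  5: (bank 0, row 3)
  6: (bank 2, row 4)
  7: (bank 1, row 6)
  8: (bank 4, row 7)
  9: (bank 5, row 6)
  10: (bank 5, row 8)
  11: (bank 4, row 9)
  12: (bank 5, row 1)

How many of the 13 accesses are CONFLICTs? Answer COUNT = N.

0: bank 3 row 1 — prev None → EMPTY
1: bank 2 row 4 — prev None → EMPTY
2: bank 2 row 4 — prev 4 → HIT
3: bank 4 row 8 — prev None → EMPTY
4: bank 0 row 7 — prev None → EMPTY
5: bank 0 row 3 — prev 7 → CONFLICT
6: bank 2 row 4 — prev 4 → HIT
7: bank 1 row 6 — prev None → EMPTY
8: bank 4 row 7 — prev 8 → CONFLICT
9: bank 5 row 6 — prev None → EMPTY
10: bank 5 row 8 — prev 6 → CONFLICT
11: bank 4 row 9 — prev 7 → CONFLICT
12: bank 5 row 1 — prev 8 → CONFLICT

COUNT = 5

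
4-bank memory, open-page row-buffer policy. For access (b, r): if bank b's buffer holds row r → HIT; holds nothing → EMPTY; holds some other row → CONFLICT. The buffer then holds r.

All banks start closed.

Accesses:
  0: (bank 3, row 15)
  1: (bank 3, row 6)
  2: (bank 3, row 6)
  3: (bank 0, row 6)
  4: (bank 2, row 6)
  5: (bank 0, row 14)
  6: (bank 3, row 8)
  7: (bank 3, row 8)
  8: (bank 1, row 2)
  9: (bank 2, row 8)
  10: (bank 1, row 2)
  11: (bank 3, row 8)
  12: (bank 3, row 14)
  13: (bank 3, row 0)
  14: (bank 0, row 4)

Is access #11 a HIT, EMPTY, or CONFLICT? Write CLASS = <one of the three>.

  [0] b3 r15: no row ⇒ E
  [1] b3 r6: had r15 ⇒ C
  [2] b3 r6: had r6 ⇒ H
  [3] b0 r6: no row ⇒ E
  [4] b2 r6: no row ⇒ E
  [5] b0 r14: had r6 ⇒ C
  [6] b3 r8: had r6 ⇒ C
  [7] b3 r8: had r8 ⇒ H
  [8] b1 r2: no row ⇒ E
  [9] b2 r8: had r6 ⇒ C
  [10] b1 r2: had r2 ⇒ H
  [11] b3 r8: had r8 ⇒ H
  [12] b3 r14: had r8 ⇒ C
  [13] b3 r0: had r14 ⇒ C
  [14] b0 r4: had r14 ⇒ C

CLASS = HIT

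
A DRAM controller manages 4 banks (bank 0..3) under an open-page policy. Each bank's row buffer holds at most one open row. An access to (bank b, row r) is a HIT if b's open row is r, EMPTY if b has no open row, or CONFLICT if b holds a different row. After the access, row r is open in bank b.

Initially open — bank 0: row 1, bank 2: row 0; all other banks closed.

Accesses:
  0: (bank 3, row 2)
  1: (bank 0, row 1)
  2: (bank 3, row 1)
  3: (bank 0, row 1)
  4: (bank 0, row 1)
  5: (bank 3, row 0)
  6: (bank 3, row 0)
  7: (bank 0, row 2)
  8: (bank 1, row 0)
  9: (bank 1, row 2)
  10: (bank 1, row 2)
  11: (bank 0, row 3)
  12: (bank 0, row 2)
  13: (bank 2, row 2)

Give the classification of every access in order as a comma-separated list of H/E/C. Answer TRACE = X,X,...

step 0: bank3 None->2 [EMPTY]
step 1: bank0 1->1 [HIT]
step 2: bank3 2->1 [CONFLICT]
step 3: bank0 1->1 [HIT]
step 4: bank0 1->1 [HIT]
step 5: bank3 1->0 [CONFLICT]
step 6: bank3 0->0 [HIT]
step 7: bank0 1->2 [CONFLICT]
step 8: bank1 None->0 [EMPTY]
step 9: bank1 0->2 [CONFLICT]
step 10: bank1 2->2 [HIT]
step 11: bank0 2->3 [CONFLICT]
step 12: bank0 3->2 [CONFLICT]
step 13: bank2 0->2 [CONFLICT]

TRACE = E,H,C,H,H,C,H,C,E,C,H,C,C,C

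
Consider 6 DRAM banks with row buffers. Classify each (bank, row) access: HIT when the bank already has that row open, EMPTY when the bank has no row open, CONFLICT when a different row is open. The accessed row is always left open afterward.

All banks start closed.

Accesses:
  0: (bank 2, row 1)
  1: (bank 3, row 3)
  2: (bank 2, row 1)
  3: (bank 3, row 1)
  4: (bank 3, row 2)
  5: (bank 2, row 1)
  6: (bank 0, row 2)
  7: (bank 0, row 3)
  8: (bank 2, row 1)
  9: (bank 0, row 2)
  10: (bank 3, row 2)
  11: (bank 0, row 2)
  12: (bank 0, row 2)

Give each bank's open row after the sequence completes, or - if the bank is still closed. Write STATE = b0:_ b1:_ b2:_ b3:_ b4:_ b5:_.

STATE = b0:2 b1:- b2:1 b3:2 b4:- b5:-

0: bank 2 row 1 — prev None → EMPTY
1: bank 3 row 3 — prev None → EMPTY
2: bank 2 row 1 — prev 1 → HIT
3: bank 3 row 1 — prev 3 → CONFLICT
4: bank 3 row 2 — prev 1 → CONFLICT
5: bank 2 row 1 — prev 1 → HIT
6: bank 0 row 2 — prev None → EMPTY
7: bank 0 row 3 — prev 2 → CONFLICT
8: bank 2 row 1 — prev 1 → HIT
9: bank 0 row 2 — prev 3 → CONFLICT
10: bank 3 row 2 — prev 2 → HIT
11: bank 0 row 2 — prev 2 → HIT
12: bank 0 row 2 — prev 2 → HIT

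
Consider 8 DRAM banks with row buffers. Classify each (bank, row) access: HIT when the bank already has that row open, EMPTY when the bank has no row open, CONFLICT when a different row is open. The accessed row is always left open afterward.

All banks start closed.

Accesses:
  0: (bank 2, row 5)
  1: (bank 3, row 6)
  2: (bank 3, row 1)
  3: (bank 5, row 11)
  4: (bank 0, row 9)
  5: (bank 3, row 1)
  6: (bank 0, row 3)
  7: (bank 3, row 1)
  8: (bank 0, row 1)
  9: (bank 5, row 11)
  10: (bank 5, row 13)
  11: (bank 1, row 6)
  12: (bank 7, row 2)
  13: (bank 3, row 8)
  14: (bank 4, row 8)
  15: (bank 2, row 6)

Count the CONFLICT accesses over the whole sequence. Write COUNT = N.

COUNT = 6

step 0: bank2 None->5 [EMPTY]
step 1: bank3 None->6 [EMPTY]
step 2: bank3 6->1 [CONFLICT]
step 3: bank5 None->11 [EMPTY]
step 4: bank0 None->9 [EMPTY]
step 5: bank3 1->1 [HIT]
step 6: bank0 9->3 [CONFLICT]
step 7: bank3 1->1 [HIT]
step 8: bank0 3->1 [CONFLICT]
step 9: bank5 11->11 [HIT]
step 10: bank5 11->13 [CONFLICT]
step 11: bank1 None->6 [EMPTY]
step 12: bank7 None->2 [EMPTY]
step 13: bank3 1->8 [CONFLICT]
step 14: bank4 None->8 [EMPTY]
step 15: bank2 5->6 [CONFLICT]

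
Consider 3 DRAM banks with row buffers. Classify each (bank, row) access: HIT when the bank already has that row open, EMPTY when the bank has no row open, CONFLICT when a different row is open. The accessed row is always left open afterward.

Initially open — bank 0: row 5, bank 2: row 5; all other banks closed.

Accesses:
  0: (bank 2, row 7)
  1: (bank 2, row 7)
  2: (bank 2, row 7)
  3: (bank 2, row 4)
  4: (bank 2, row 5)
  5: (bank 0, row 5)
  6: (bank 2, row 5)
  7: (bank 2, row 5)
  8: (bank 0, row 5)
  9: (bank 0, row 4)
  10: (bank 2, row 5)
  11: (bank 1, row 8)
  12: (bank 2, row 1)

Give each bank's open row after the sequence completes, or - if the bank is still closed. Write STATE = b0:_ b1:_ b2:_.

STATE = b0:4 b1:8 b2:1

  [0] b2 r7: had r5 ⇒ C
  [1] b2 r7: had r7 ⇒ H
  [2] b2 r7: had r7 ⇒ H
  [3] b2 r4: had r7 ⇒ C
  [4] b2 r5: had r4 ⇒ C
  [5] b0 r5: had r5 ⇒ H
  [6] b2 r5: had r5 ⇒ H
  [7] b2 r5: had r5 ⇒ H
  [8] b0 r5: had r5 ⇒ H
  [9] b0 r4: had r5 ⇒ C
  [10] b2 r5: had r5 ⇒ H
  [11] b1 r8: no row ⇒ E
  [12] b2 r1: had r5 ⇒ C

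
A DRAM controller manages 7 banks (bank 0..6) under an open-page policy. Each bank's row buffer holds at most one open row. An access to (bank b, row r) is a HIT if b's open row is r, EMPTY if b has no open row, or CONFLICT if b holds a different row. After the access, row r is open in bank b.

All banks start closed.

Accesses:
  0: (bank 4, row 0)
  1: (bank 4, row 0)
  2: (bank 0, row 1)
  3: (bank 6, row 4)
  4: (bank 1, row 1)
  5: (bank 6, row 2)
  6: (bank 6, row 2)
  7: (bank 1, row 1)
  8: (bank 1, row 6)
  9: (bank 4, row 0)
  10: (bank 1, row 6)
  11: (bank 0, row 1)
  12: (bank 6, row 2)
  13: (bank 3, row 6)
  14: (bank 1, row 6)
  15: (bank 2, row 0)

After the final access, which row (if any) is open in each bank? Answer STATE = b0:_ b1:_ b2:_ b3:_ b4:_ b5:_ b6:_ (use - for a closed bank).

#0 (4,0) E
#1 (4,0) H  (was 0)
#2 (0,1) E
#3 (6,4) E
#4 (1,1) E
#5 (6,2) C  (was 4)
#6 (6,2) H  (was 2)
#7 (1,1) H  (was 1)
#8 (1,6) C  (was 1)
#9 (4,0) H  (was 0)
#10 (1,6) H  (was 6)
#11 (0,1) H  (was 1)
#12 (6,2) H  (was 2)
#13 (3,6) E
#14 (1,6) H  (was 6)
#15 (2,0) E

STATE = b0:1 b1:6 b2:0 b3:6 b4:0 b5:- b6:2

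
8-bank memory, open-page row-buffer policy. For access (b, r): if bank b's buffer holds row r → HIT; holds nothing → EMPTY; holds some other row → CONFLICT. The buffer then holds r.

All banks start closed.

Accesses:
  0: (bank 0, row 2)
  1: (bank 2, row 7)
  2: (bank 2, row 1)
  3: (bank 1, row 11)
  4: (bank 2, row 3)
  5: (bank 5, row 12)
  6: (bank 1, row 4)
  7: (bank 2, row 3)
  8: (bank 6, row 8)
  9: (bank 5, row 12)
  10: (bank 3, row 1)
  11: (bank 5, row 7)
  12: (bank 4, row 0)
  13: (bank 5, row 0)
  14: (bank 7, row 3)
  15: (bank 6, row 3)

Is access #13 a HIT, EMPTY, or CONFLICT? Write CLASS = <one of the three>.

#0 (0,2) E
#1 (2,7) E
#2 (2,1) C  (was 7)
#3 (1,11) E
#4 (2,3) C  (was 1)
#5 (5,12) E
#6 (1,4) C  (was 11)
#7 (2,3) H  (was 3)
#8 (6,8) E
#9 (5,12) H  (was 12)
#10 (3,1) E
#11 (5,7) C  (was 12)
#12 (4,0) E
#13 (5,0) C  (was 7)
#14 (7,3) E
#15 (6,3) C  (was 8)

CLASS = CONFLICT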